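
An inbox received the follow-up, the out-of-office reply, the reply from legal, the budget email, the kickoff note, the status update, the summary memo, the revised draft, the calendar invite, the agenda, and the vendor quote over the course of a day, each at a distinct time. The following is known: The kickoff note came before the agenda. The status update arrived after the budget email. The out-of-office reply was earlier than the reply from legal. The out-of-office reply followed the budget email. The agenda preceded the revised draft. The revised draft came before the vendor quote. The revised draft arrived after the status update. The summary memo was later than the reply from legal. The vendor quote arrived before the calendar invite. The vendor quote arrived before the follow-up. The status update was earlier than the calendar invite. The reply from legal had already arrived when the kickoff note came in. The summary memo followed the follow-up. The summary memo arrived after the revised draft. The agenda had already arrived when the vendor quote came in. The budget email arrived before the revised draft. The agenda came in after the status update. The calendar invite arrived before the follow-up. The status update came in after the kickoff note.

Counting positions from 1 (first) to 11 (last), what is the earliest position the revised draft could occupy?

The agenda, the budget email, the kickoff note, the out-of-office reply, the reply from legal, and the status update must all come before the revised draft — 6 forced predecessors.
Nothing else is forced ahead of the revised draft, so its earliest slot is position 6 + 1 = 7.

7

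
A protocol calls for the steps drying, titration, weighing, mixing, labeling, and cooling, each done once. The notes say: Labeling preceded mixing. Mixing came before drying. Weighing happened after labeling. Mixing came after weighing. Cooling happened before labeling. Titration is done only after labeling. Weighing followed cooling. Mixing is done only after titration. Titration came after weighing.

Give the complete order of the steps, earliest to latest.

cooling, labeling, weighing, titration, mixing, drying

The constraints fix every adjacent pair, so only one ordering works:
cooling → labeling → weighing → titration → mixing → drying.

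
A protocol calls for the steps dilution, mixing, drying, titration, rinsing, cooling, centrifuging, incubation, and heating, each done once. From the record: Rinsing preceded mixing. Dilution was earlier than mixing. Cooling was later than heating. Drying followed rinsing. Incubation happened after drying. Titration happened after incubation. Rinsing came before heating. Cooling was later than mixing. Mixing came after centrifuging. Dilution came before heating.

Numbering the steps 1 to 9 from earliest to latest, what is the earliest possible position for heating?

3

Dilution and rinsing must both come before heating — 2 forced predecessors.
Nothing else is forced ahead of heating, so its earliest slot is position 2 + 1 = 3.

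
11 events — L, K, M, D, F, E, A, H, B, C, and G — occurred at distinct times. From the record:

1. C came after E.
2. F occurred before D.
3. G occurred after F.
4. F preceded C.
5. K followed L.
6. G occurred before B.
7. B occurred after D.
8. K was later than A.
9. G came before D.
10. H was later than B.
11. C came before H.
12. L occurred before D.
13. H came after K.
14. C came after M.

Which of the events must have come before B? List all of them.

Directly stated before B: D and G.
F reaches B via F → G → B.
L reaches B via L → D → B.

D, F, G, L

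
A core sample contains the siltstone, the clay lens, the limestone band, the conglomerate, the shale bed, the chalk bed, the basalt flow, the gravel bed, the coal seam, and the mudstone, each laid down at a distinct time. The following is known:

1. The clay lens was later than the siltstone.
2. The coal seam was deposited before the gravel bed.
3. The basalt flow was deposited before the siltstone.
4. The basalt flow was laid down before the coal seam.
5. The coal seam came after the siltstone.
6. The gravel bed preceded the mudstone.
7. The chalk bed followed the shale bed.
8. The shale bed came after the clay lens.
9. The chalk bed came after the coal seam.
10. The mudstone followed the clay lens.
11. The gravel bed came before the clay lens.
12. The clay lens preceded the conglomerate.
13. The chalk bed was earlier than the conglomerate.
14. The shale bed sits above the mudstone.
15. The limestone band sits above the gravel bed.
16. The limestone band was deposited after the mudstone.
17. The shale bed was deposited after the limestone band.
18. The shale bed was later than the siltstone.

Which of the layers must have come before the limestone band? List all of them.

the basalt flow, the clay lens, the coal seam, the gravel bed, the mudstone, the siltstone

Directly stated before the limestone band: the gravel bed and the mudstone.
The basalt flow reaches the limestone band via the basalt flow → the coal seam → the gravel bed → the limestone band.
The clay lens reaches the limestone band via the clay lens → the mudstone → the limestone band.
The coal seam reaches the limestone band via the coal seam → the gravel bed → the limestone band.
Likewise the siltstone reaches the limestone band by chaining the stated constraints.
No chain forces the conglomerate (or any of the others) ahead of the limestone band.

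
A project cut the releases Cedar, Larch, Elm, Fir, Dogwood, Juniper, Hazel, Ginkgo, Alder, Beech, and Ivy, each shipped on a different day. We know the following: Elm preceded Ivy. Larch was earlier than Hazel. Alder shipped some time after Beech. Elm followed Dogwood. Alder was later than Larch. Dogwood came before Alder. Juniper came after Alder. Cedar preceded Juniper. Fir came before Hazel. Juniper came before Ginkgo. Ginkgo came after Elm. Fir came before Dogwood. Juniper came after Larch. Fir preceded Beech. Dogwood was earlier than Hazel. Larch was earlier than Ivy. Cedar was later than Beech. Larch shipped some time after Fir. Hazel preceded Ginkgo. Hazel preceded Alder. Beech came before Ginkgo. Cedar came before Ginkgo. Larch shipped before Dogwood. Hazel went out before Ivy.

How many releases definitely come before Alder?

Directly stated before Alder: Beech, Dogwood, Hazel, and Larch.
Fir reaches Alder via Fir → Larch → Alder.
No chain forces Juniper (or any of the others) ahead of Alder.
That's Beech, Dogwood, Fir, Hazel, and Larch — 5 in all.

5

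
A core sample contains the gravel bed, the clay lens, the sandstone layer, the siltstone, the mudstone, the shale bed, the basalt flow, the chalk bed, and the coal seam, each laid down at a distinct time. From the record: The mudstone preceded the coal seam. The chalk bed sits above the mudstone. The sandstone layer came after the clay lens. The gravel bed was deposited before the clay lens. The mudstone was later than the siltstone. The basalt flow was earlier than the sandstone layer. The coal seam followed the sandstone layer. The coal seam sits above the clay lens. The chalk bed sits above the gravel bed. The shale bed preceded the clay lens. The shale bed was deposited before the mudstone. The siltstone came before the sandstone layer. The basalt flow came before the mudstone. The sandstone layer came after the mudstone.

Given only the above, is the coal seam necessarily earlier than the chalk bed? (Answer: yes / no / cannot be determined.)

cannot be determined

No chain of stated constraints runs from the coal seam to the chalk bed, and none runs from the chalk bed to the coal seam either.
So the relative order of the coal seam and the chalk bed is not fixed by the given facts.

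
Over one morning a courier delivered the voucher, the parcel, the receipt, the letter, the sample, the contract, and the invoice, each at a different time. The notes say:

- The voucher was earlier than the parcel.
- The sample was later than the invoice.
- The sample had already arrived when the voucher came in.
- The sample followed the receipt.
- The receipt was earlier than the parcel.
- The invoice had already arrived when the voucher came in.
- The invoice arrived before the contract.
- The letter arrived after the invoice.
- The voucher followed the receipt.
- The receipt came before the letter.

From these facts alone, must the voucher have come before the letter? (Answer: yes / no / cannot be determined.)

cannot be determined

No chain of stated constraints runs from the voucher to the letter, and none runs from the letter to the voucher either.
So the relative order of the voucher and the letter is not fixed by the given facts.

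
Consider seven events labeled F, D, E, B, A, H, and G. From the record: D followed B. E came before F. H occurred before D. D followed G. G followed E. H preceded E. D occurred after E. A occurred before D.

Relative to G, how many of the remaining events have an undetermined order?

Forced before G: E and H; forced after G: D.
That leaves A, B, and F with no forced order relative to G — 3.

3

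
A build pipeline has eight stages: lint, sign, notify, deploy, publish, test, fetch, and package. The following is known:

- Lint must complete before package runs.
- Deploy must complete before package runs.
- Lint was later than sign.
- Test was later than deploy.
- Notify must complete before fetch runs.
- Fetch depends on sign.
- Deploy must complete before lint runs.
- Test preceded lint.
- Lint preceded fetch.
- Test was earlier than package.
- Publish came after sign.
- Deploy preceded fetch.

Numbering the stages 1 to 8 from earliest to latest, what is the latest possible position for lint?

Lint must come before fetch and package — 2 stages forced after it.
Everything else can be placed before lint in some valid order, so lint can sit as late as position 8 − 2 = 6.

6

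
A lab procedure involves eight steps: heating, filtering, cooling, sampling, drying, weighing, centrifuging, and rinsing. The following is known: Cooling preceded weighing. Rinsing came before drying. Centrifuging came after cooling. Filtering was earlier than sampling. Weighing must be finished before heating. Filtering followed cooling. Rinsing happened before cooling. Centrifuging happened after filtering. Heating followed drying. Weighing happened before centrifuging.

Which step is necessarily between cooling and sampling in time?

filtering

Tracing the constraints gives cooling → filtering → sampling, so filtering sits after cooling and before sampling.
No other step is forced both after cooling and before sampling.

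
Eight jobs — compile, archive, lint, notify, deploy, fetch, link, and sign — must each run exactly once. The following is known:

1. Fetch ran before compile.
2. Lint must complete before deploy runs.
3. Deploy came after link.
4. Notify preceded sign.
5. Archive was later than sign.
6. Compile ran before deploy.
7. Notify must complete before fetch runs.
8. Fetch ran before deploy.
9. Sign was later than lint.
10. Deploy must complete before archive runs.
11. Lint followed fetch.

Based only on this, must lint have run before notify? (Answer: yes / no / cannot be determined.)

no

Tracing the constraints gives notify → fetch → lint, so notify must come before lint.
That means lint cannot be before notify.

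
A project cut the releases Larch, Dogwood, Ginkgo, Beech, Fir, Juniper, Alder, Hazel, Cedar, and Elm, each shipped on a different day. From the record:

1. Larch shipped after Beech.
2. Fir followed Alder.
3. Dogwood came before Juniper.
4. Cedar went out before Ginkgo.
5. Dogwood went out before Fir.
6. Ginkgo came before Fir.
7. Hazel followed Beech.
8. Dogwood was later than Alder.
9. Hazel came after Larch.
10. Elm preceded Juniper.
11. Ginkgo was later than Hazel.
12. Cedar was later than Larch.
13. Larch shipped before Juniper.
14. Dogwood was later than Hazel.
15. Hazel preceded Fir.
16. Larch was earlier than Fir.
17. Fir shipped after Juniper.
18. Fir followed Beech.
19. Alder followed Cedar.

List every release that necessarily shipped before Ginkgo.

Beech, Cedar, Hazel, Larch

Directly stated before Ginkgo: Cedar and Hazel.
Beech reaches Ginkgo via Beech → Hazel → Ginkgo.
Larch reaches Ginkgo via Larch → Cedar → Ginkgo.
No chain forces Juniper (or any of the others) ahead of Ginkgo.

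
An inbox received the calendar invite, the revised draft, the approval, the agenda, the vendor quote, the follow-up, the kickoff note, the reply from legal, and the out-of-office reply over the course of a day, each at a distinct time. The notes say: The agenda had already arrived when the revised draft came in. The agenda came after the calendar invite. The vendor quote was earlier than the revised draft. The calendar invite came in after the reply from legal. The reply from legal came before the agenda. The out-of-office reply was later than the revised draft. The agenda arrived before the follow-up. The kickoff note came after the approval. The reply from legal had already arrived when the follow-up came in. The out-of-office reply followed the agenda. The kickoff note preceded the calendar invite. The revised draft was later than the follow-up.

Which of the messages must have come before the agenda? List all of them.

Directly stated before the agenda: the calendar invite and the reply from legal.
The approval reaches the agenda via the approval → the kickoff note → the calendar invite → the agenda.
The kickoff note reaches the agenda via the kickoff note → the calendar invite → the agenda.
No chain forces the revised draft (or any of the others) ahead of the agenda.

the approval, the calendar invite, the kickoff note, the reply from legal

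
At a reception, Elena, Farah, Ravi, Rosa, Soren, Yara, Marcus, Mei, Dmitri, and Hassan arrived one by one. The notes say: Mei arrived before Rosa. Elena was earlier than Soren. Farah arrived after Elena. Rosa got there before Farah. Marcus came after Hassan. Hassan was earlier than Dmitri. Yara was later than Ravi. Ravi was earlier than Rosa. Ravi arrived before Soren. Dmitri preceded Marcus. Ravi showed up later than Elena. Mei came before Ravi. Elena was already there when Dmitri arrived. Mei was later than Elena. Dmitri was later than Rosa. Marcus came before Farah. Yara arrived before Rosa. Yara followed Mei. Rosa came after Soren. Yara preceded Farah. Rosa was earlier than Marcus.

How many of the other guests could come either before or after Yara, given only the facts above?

Forced before Yara: Elena, Mei, and Ravi; forced after Yara: Dmitri, Farah, Marcus, and Rosa.
That leaves Hassan and Soren with no forced order relative to Yara — 2.

2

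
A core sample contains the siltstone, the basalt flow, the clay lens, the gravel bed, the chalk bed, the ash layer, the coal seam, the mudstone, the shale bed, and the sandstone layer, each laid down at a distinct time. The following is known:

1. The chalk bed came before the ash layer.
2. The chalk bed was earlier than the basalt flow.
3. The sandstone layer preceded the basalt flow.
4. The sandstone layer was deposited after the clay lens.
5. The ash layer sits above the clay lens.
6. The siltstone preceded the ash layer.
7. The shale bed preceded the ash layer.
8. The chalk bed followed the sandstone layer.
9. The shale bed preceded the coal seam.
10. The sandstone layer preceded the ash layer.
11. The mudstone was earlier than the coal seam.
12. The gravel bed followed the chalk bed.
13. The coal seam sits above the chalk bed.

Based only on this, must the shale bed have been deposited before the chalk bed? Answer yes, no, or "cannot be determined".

No chain of stated constraints runs from the shale bed to the chalk bed, and none runs from the chalk bed to the shale bed either.
So the relative order of the shale bed and the chalk bed is not fixed by the given facts.

cannot be determined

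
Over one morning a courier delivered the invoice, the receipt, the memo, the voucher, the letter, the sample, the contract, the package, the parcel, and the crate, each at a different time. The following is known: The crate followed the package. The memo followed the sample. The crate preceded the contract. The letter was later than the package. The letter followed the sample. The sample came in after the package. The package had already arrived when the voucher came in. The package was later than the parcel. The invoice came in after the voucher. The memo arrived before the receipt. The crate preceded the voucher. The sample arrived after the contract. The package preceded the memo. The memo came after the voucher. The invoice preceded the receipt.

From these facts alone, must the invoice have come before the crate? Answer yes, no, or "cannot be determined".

no

Tracing the constraints gives the crate → the voucher → the invoice, so the crate must come before the invoice.
That means the invoice cannot be before the crate.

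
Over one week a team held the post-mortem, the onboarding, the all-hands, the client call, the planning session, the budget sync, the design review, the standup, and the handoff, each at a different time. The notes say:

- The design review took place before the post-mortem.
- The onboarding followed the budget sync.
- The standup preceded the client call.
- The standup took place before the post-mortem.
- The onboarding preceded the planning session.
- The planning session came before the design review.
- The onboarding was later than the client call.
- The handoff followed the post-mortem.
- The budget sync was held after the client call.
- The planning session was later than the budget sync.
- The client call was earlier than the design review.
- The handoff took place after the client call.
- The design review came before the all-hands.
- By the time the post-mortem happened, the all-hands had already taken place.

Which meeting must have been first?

The standup has a chain of constraints placing it before every other meeting, so the standup must be first.

the standup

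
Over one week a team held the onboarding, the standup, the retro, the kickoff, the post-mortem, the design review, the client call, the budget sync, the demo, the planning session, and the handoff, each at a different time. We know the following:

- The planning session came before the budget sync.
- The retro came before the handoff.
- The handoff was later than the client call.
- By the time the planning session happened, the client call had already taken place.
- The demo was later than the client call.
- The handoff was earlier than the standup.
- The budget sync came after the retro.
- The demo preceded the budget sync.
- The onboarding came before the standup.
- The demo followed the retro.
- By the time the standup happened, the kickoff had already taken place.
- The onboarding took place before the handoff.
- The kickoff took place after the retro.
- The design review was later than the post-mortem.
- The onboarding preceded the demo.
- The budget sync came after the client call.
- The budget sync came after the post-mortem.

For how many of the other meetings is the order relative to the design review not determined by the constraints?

9

Forced before the design review: the post-mortem.
That leaves the budget sync, the client call, the demo, the handoff, the kickoff, the onboarding, the planning session, the retro, and the standup with no forced order relative to the design review — 9.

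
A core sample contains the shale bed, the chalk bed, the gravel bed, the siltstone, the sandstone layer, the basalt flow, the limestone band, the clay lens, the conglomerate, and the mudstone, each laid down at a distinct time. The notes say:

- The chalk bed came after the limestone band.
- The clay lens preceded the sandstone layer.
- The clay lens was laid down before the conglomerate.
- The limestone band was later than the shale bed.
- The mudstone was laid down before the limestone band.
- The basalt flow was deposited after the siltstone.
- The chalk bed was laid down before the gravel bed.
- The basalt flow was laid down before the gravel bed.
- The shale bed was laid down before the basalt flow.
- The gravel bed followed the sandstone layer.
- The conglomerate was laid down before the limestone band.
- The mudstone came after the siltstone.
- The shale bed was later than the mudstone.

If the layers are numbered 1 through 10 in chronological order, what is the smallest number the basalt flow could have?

The mudstone, the shale bed, and the siltstone must all come before the basalt flow — 3 forced predecessors.
Nothing else is forced ahead of the basalt flow, so its earliest slot is position 3 + 1 = 4.

4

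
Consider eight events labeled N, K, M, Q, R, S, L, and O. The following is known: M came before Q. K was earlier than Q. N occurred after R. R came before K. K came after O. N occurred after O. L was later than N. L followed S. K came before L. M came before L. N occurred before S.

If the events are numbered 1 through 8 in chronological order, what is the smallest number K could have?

3

O and R must both come before K — 2 forced predecessors.
Nothing else is forced ahead of K, so its earliest slot is position 2 + 1 = 3.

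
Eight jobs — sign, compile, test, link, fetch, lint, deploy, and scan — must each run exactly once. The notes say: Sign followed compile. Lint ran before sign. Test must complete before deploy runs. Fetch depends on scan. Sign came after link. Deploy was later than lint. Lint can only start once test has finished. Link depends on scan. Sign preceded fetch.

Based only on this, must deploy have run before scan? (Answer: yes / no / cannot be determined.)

No chain of stated constraints runs from deploy to scan, and none runs from scan to deploy either.
So the relative order of deploy and scan is not fixed by the given facts.

cannot be determined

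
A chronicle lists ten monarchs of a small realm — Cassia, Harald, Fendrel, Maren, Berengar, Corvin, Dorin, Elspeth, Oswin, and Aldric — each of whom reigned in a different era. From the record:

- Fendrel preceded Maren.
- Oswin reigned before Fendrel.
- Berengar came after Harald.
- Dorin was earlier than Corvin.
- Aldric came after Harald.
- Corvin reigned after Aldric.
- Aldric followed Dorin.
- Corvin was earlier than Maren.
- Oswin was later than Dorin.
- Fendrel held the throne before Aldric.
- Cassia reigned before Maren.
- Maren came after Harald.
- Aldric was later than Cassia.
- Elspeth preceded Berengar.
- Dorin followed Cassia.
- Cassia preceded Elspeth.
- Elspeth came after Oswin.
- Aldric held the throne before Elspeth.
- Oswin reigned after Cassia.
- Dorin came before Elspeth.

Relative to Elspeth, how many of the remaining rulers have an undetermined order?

Forced before Elspeth: Aldric, Cassia, Dorin, Fendrel, Harald, and Oswin; forced after Elspeth: Berengar.
That leaves Corvin and Maren with no forced order relative to Elspeth — 2.

2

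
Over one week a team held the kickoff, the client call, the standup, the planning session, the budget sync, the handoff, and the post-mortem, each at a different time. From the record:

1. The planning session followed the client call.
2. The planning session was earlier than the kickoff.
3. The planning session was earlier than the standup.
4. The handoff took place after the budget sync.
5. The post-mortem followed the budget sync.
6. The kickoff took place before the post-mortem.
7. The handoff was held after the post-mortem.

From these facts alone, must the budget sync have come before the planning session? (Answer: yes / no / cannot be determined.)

No chain of stated constraints runs from the budget sync to the planning session, and none runs from the planning session to the budget sync either.
So the relative order of the budget sync and the planning session is not fixed by the given facts.

cannot be determined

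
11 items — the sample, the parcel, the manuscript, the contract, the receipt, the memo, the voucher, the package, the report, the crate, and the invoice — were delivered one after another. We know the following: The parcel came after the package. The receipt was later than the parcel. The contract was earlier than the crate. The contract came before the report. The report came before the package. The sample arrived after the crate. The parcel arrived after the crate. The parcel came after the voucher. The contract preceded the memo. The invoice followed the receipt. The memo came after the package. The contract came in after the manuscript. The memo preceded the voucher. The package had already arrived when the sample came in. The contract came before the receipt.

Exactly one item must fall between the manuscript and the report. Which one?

Tracing the constraints gives the manuscript → the contract → the report, so the contract sits after the manuscript and before the report.
No other item is forced both after the manuscript and before the report.

the contract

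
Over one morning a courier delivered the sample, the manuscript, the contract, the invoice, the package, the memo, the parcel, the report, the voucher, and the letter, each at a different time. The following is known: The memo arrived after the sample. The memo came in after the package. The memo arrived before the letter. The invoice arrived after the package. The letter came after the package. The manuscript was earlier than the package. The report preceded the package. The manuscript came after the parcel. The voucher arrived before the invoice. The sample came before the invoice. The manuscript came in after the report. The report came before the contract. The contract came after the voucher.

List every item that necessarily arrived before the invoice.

the manuscript, the package, the parcel, the report, the sample, the voucher

Directly stated before the invoice: the package, the sample, and the voucher.
The manuscript reaches the invoice via the manuscript → the package → the invoice.
The parcel reaches the invoice via the parcel → the manuscript → the package → the invoice.
The report reaches the invoice via the report → the package → the invoice.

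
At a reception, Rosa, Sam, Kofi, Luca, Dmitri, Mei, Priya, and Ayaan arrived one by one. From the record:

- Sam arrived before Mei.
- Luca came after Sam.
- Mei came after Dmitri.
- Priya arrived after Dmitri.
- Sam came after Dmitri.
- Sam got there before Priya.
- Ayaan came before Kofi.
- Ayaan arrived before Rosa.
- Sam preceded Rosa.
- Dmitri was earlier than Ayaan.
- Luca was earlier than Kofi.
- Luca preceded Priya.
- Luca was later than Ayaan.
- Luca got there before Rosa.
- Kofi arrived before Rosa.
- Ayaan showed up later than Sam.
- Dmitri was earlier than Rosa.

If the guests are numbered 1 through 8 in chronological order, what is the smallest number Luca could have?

4

Ayaan, Dmitri, and Sam must all come before Luca — 3 forced predecessors.
Nothing else is forced ahead of Luca, so their earliest slot is position 3 + 1 = 4.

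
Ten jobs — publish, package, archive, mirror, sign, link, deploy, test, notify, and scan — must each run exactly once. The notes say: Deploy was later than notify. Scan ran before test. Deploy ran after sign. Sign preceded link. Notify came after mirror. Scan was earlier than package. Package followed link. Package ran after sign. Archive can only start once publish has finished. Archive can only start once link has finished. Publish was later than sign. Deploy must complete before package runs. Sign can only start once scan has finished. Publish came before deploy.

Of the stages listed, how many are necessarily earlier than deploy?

5

Directly stated before deploy: notify, publish, and sign.
Mirror reaches deploy via mirror → notify → deploy.
Scan reaches deploy via scan → sign → deploy.
No chain forces package (or any of the others) ahead of deploy.
That's mirror, notify, publish, scan, and sign — 5 in all.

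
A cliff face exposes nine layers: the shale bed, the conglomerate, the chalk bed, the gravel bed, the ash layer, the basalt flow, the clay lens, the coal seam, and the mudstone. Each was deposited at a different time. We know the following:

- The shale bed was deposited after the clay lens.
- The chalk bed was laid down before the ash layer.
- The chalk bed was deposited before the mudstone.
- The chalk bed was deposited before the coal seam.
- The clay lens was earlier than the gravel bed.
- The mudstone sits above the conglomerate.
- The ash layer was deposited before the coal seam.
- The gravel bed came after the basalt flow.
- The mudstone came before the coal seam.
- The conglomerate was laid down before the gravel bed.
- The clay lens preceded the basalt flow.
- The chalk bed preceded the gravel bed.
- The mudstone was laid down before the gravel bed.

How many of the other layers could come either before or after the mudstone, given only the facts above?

4

Forced before the mudstone: the chalk bed and the conglomerate; forced after the mudstone: the coal seam and the gravel bed.
That leaves the ash layer, the basalt flow, the clay lens, and the shale bed with no forced order relative to the mudstone — 4.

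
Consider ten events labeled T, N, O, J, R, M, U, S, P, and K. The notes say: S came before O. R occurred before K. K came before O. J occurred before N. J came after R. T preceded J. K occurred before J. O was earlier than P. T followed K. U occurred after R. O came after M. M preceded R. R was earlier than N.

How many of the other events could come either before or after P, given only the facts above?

4

Forced before P: K, M, O, R, and S.
That leaves J, N, T, and U with no forced order relative to P — 4.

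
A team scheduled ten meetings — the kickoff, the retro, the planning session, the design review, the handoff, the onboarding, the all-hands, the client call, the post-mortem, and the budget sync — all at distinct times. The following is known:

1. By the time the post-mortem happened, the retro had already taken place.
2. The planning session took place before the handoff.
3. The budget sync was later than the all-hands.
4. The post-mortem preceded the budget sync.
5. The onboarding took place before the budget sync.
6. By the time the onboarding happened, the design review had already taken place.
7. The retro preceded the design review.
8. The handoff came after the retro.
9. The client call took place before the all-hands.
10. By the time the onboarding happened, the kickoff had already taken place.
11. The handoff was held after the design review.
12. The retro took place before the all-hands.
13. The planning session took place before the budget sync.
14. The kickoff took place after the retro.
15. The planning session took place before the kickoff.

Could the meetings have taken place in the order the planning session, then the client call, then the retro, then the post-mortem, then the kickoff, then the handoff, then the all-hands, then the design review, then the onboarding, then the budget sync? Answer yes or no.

no

The constraints require the design review before the handoff, but in the proposed sequence the handoff appears ahead of the design review. That one violation is enough.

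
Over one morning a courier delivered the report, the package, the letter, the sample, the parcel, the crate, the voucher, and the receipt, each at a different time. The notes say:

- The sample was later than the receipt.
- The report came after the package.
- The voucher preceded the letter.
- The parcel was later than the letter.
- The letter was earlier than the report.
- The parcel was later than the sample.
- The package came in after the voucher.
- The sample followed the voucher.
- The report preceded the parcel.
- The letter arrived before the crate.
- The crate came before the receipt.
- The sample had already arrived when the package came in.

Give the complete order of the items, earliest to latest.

The constraints fix every adjacent pair, so only one ordering works:
the voucher → the letter → the crate → the receipt → the sample → the package → the report → the parcel.

the voucher, the letter, the crate, the receipt, the sample, the package, the report, the parcel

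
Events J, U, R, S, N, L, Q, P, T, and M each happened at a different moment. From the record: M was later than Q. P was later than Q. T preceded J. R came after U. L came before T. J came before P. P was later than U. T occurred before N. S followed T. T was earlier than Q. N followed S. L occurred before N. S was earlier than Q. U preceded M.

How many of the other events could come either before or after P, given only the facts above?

Forced before P: J, L, Q, S, T, and U.
That leaves M, N, and R with no forced order relative to P — 3.

3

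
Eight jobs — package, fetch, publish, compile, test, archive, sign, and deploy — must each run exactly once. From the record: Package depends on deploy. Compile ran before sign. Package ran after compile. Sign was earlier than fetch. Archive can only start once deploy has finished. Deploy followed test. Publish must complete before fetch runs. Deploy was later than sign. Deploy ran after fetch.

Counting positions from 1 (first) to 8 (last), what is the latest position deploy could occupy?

6

Deploy must come before archive and package — 2 stages forced after it.
Everything else can be placed before deploy in some valid order, so deploy can sit as late as position 8 − 2 = 6.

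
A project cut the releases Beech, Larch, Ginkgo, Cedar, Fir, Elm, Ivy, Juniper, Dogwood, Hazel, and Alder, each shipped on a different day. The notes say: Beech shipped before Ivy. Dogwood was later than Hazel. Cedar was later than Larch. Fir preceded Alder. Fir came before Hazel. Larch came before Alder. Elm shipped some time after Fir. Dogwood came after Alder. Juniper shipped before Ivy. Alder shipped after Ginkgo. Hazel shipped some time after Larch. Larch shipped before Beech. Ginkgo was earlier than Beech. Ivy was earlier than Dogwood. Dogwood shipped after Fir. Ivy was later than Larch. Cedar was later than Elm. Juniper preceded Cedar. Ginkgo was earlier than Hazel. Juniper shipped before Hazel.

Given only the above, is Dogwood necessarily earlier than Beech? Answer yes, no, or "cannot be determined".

Tracing the constraints gives Beech → Ivy → Dogwood, so Beech must come before Dogwood.
That means Dogwood cannot be before Beech.

no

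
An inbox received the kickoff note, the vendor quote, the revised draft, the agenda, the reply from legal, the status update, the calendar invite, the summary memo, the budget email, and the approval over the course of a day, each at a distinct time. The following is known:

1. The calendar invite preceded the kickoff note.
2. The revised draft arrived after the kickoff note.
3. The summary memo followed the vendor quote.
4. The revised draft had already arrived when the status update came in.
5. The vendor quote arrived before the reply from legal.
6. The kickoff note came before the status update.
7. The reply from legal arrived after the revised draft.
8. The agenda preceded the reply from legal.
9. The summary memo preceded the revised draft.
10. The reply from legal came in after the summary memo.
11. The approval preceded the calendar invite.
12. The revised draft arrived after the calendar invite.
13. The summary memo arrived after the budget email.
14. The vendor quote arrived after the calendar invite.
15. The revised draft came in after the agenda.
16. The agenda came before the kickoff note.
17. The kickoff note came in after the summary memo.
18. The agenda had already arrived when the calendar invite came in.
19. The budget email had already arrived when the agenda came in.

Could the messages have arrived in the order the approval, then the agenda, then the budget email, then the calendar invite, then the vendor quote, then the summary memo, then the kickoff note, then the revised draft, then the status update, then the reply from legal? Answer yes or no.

The constraints require the budget email before the agenda, but in the proposed sequence the agenda appears ahead of the budget email. That one violation is enough.

no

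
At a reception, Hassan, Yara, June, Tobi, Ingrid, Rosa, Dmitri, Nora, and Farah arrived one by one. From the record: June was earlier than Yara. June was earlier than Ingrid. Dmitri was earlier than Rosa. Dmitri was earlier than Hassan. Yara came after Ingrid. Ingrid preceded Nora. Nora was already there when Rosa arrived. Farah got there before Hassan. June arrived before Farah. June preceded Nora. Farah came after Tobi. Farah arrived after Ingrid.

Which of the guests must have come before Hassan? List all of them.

Directly stated before Hassan: Dmitri and Farah.
Ingrid reaches Hassan via Ingrid → Farah → Hassan.
June reaches Hassan via June → Farah → Hassan.
Tobi reaches Hassan via Tobi → Farah → Hassan.

Dmitri, Farah, Ingrid, June, Tobi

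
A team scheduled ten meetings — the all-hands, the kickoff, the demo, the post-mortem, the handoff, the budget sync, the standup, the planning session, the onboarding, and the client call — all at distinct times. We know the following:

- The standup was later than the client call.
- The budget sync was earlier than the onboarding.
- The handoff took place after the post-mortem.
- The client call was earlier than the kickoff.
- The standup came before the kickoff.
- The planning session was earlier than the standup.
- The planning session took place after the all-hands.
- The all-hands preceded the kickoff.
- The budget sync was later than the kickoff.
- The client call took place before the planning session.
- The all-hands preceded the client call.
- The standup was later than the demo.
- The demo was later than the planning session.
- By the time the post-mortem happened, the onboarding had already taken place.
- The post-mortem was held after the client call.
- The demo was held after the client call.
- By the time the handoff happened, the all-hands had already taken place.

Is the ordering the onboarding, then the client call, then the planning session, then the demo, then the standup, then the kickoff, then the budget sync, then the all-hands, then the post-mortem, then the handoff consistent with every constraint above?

The constraints require the all-hands before the kickoff, but in the proposed sequence the kickoff appears ahead of the all-hands. That one violation is enough.

no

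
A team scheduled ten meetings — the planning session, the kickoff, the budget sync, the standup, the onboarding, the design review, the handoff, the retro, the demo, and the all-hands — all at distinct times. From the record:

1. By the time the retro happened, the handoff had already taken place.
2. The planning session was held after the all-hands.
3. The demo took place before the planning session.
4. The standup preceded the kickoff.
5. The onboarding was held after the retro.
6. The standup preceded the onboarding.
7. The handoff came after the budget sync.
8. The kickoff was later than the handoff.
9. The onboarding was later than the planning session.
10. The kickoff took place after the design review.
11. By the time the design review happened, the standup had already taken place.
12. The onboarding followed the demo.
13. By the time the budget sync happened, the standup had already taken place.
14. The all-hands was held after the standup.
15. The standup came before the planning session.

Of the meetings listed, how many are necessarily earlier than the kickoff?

4

Directly stated before the kickoff: the design review, the handoff, and the standup.
The budget sync reaches the kickoff via the budget sync → the handoff → the kickoff.
No chain forces the planning session (or any of the others) ahead of the kickoff.
That's the budget sync, the design review, the handoff, and the standup — 4 in all.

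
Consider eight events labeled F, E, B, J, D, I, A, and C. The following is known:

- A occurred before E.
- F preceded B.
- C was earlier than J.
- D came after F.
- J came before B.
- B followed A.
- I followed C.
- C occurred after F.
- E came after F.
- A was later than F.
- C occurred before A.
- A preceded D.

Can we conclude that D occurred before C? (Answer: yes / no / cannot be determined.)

no

Tracing the constraints gives C → A → D, so C must come before D.
That means D cannot be before C.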